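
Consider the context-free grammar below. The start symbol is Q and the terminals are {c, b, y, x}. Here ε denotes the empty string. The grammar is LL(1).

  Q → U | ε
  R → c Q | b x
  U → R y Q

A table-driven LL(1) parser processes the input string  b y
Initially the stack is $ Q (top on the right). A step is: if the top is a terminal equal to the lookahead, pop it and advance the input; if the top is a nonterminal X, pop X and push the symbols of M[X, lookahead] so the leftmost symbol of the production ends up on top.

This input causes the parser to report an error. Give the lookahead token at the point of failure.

y

     Stack      Input  Action
  1  $ Q        b y $  expand Q → U
  2  $ U        b y $  expand U → R y Q
  3  $ Q y R    b y $  expand R → b x
  4  $ Q y x b  b y $  match b
  5  $ Q y x    y $    error: top is terminal x but lookahead is y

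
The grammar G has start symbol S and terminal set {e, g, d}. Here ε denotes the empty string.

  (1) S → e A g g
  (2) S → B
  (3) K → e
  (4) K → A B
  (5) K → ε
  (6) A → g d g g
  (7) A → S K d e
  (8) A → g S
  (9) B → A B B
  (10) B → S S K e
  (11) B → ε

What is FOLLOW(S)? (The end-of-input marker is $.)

FIRST(S): from S→e A g g we get {e}; from S→B we get {ε, d, e, g}. So FIRST(S) = {ε, d, e, g}.
FIRST(K): from K→e we get {e}; from K→A B we get {d, e, g}; from K→ε we get {ε}. So FIRST(K) = {ε, d, e, g}.
FIRST(A): from A→g d g g we get {g}; from A→S K d e we get {d, e, g}; from A→g S we get {g}. So FIRST(A) = {d, e, g}.
FIRST(B): from B→A B B we get {d, e, g}; from B→S S K e we get {d, e, g}; from B→ε we get {ε}. So FIRST(B) = {ε, d, e, g}.
FOLLOW(S) includes $ since S is the start symbol.
FOLLOW(K): in A→S K d e, K is followed by d e with FIRST {d}; in B→S S K e, K is followed by e with FIRST {e}. Thus FOLLOW(K) = {d, e}.
FOLLOW(S): in A→S K d e, S is followed by K d e with FIRST {d, e, g}; in A→g S, the suffix after S is empty, so FOLLOW(S) ⊇ FOLLOW(A) = {$, d, e, g}; in B→S S K e (occurrence 1), S is followed by S K e with FIRST {d, e, g}; in B→S S K e (occurrence 2), S is followed by K e with FIRST {d, e, g}. Thus FOLLOW(S) = {$, d, e, g}.
FOLLOW(B): in S→B, the suffix after B is empty, so FOLLOW(B) ⊇ FOLLOW(S) = {$, d, e, g}; in K→A B, the suffix after B is empty, so FOLLOW(B) ⊇ FOLLOW(K) = {d, e}; in B→A B B (occurrence 1), B is followed by B with FIRST {ε, d, e, g}; in B→A B B (occurrence 1), the suffix after B is nullable (adds nothing new); in B→A B B (occurrence 2), the suffix after B is empty (adds nothing new). Thus FOLLOW(B) = {$, d, e, g}.
FOLLOW(A): in S→e A g g, A is followed by g g with FIRST {g}; in K→A B, A is followed by B with FIRST {ε, d, e, g}; in K→A B, the suffix after A is nullable, so FOLLOW(A) ⊇ FOLLOW(K) = {d, e}; in B→A B B, A is followed by B B with FIRST {ε, d, e, g}; in B→A B B, the suffix after A is nullable, so FOLLOW(A) ⊇ FOLLOW(B) = {$, d, e, g}. Thus FOLLOW(A) = {$, d, e, g}.

{$, d, e, g}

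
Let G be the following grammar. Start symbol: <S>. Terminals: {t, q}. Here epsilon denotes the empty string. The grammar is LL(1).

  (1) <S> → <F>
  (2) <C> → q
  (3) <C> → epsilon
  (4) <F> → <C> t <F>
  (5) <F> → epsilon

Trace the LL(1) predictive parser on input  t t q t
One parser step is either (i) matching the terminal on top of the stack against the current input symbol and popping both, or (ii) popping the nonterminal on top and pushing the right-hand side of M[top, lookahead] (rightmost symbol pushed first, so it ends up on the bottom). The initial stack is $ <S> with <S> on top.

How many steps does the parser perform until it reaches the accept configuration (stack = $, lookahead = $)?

step 1: stack=$ <S>  input=t t q t $  — expand <S> → <F>
step 2: stack=$ <F>  input=t t q t $  — expand <F> → <C> t <F>
step 3: stack=$ <F> t <C>  input=t t q t $  — expand <C> → epsilon
step 4: stack=$ <F> t  input=t t q t $  — match t
step 5: stack=$ <F>  input=t q t $  — expand <F> → <C> t <F>
step 6: stack=$ <F> t <C>  input=t q t $  — expand <C> → epsilon
step 7: stack=$ <F> t  input=t q t $  — match t
step 8: stack=$ <F>  input=q t $  — expand <F> → <C> t <F>
step 9: stack=$ <F> t <C>  input=q t $  — expand <C> → q
step 10: stack=$ <F> t q  input=q t $  — match q
step 11: stack=$ <F> t  input=t $  — match t
step 12: stack=$ <F>  input=$  — expand <F> → epsilon
Accept reached after 12 steps.

12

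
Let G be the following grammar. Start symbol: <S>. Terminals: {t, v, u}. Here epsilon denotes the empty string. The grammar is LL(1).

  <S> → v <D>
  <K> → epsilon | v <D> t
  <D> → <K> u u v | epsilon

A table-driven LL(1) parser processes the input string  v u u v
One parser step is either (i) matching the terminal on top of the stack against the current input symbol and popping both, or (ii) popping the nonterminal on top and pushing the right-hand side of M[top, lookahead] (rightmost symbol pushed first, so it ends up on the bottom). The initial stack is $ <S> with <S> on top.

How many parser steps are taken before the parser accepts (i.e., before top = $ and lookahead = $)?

step 1: stack=$ <S>  input=v u u v $  — expand <S> → v <D>
step 2: stack=$ <D> v  input=v u u v $  — match v
step 3: stack=$ <D>  input=u u v $  — expand <D> → <K> u u v
step 4: stack=$ v u u <K>  input=u u v $  — expand <K> → epsilon
step 5: stack=$ v u u  input=u u v $  — match u
step 6: stack=$ v u  input=u v $  — match u
step 7: stack=$ v  input=v $  — match v
Accept reached after 7 steps.

7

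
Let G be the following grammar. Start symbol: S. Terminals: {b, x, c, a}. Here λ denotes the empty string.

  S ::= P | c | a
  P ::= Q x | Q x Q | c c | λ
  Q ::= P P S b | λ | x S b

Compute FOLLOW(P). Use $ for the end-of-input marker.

{$, a, b, c, x}

FIRST(S) = {λ, a, b, c, x}  (via P)
FIRST(P) = {λ, a, b, c, x}  (via Q x, Q x Q)
FIRST(Q) = {λ, a, b, c, x}  (via P P S b)
FOLLOW(S) includes $ since S is the start symbol.
FOLLOW(S): in Q::=P P S b, S is followed by b with FIRST {b}; in Q::=x S b, S is followed by b with FIRST {b}. Thus FOLLOW(S) = {$, b}.
FOLLOW(P): in S::=P, the suffix after P is empty, so FOLLOW(P) ⊇ FOLLOW(S) = {$, b}; in Q::=P P S b (occurrence 1), P is followed by P S b with FIRST {a, b, c, x}; in Q::=P P S b (occurrence 2), P is followed by S b with FIRST {a, b, c, x}. Thus FOLLOW(P) = {$, a, b, c, x}.
FOLLOW(Q): in P::=Q x, Q is followed by x with FIRST {x}; in P::=Q x Q (occurrence 1), Q is followed by x Q with FIRST {x}; in P::=Q x Q (occurrence 2), the suffix after Q is empty, so FOLLOW(Q) ⊇ FOLLOW(P) = {$, a, b, c, x}. Thus FOLLOW(Q) = {$, a, b, c, x}.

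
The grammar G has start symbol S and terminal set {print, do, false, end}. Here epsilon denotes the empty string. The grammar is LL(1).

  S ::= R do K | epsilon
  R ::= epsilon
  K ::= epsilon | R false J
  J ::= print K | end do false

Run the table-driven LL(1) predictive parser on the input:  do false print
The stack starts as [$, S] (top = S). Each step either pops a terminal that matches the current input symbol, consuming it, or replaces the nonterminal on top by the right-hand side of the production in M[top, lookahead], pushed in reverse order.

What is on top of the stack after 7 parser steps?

print

step 1: stack=$ S  input=do false print $  — expand S ::= R do K
step 2: stack=$ K do R  input=do false print $  — expand R ::= epsilon
step 3: stack=$ K do  input=do false print $  — match do
step 4: stack=$ K  input=false print $  — expand K ::= R false J
step 5: stack=$ J false R  input=false print $  — expand R ::= epsilon
step 6: stack=$ J false  input=false print $  — match false
step 7: stack=$ J  input=print $  — expand J ::= print K
Stack after step 7: $ K print (top = print).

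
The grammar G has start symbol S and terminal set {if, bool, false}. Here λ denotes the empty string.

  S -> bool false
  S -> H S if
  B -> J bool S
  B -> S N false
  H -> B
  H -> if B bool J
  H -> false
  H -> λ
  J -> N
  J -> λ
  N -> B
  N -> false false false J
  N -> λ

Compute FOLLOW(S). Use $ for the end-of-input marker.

FIRST(S): from S->bool false we get {bool}; from S->H S if we get {bool, false, if}. So FIRST(S) = {bool, false, if}.
FIRST(B): from B->J bool S we get {bool, false, if}; from B->S N false we get {bool, false, if}. So FIRST(B) = {bool, false, if}.
FIRST(H): from H->B we get {bool, false, if}; from H->if B bool J we get {if}; from H->false we get {false}; from H->λ we get {λ}. So FIRST(H) = {λ, bool, false, if}.
FIRST(N): from N->B we get {bool, false, if}; from N->false false false J we get {false}; from N->λ we get {λ}. So FIRST(N) = {λ, bool, false, if}.
FIRST(J): from J->N we get {λ, bool, false, if}; from J->λ we get {λ}. So FIRST(J) = {λ, bool, false, if}.
FOLLOW(S) includes $ since S is the start symbol.
FOLLOW(H): in S->H S if, H is followed by S if with FIRST {bool, false, if}. Thus FOLLOW(H) = {bool, false, if}.
FOLLOW(S): in S->H S if, S is followed by if with FIRST {if}; in B->J bool S, the suffix after S is empty, so FOLLOW(S) ⊇ FOLLOW(B) = {bool, false, if}; in B->S N false, S is followed by N false with FIRST {bool, false, if}. Thus FOLLOW(S) = {$, bool, false, if}.
FOLLOW(B): in H->B, the suffix after B is empty, so FOLLOW(B) ⊇ FOLLOW(H) = {bool, false, if}; in H->if B bool J, B is followed by bool J with FIRST {bool}; in N->B, the suffix after B is empty, so FOLLOW(B) ⊇ FOLLOW(N) = {bool, false, if}. Thus FOLLOW(B) = {bool, false, if}.
FOLLOW(J): in B->J bool S, J is followed by bool S with FIRST {bool}; in H->if B bool J, the suffix after J is empty, so FOLLOW(J) ⊇ FOLLOW(H) = {bool, false, if}; in N->false false false J, the suffix after J is empty, so FOLLOW(J) ⊇ FOLLOW(N) = {bool, false, if}. Thus FOLLOW(J) = {bool, false, if}.
FOLLOW(N): in B->S N false, N is followed by false with FIRST {false}; in J->N, the suffix after N is empty, so FOLLOW(N) ⊇ FOLLOW(J) = {bool, false, if}. Thus FOLLOW(N) = {bool, false, if}.

{$, bool, false, if}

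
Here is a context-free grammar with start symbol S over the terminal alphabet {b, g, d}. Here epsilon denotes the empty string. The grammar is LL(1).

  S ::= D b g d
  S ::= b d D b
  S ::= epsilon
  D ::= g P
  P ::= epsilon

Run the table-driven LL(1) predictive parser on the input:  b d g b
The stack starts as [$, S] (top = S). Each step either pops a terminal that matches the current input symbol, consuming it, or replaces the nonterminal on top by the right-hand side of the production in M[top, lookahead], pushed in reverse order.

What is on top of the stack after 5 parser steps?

P

step 1: stack=$ S  input=b d g b $  — expand S ::= b d D b
step 2: stack=$ b D d b  input=b d g b $  — match b
step 3: stack=$ b D d  input=d g b $  — match d
step 4: stack=$ b D  input=g b $  — expand D ::= g P
step 5: stack=$ b P g  input=g b $  — match g
Stack after step 5: $ b P (top = P).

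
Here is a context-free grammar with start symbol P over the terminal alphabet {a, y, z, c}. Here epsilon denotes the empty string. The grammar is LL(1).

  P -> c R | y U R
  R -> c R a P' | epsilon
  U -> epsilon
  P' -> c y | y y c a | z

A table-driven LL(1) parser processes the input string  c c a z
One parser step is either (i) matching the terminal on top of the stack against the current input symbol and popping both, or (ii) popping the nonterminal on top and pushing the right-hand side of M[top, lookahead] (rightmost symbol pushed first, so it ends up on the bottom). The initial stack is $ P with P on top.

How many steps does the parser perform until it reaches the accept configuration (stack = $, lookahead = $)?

8

     Stack       Input      Action
  1  $ P         c c a z $  expand P -> c R
  2  $ R c       c c a z $  match c
  3  $ R         c a z $    expand R -> c R a P'
  4  $ P' a R c  c a z $    match c
  5  $ P' a R    a z $      expand R -> epsilon
  6  $ P' a      a z $      match a
  7  $ P'        z $        expand P' -> z
  8  $ z         z $        match z
Accept reached after 8 steps.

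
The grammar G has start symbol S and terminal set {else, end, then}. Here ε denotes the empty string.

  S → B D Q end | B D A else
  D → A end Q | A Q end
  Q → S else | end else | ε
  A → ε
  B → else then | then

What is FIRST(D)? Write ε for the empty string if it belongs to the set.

{else, end, then}

FIRST(A): from A→ε we get {ε}. So FIRST(A) = {ε}.
FIRST(B): from B→else then we get {else}; from B→then we get {then}. So FIRST(B) = {else, then}.
FIRST(S): from S→B D Q end we get {else, then}; from S→B D A else we get {else, then}. So FIRST(S) = {else, then}.
FIRST(Q): from Q→S else we get {else, then}; from Q→end else we get {end}; from Q→ε we get {ε}. So FIRST(Q) = {ε, else, end, then}.
FIRST(D): from D→A end Q we get {end}; from D→A Q end we get {else, end, then}. So FIRST(D) = {else, end, then}.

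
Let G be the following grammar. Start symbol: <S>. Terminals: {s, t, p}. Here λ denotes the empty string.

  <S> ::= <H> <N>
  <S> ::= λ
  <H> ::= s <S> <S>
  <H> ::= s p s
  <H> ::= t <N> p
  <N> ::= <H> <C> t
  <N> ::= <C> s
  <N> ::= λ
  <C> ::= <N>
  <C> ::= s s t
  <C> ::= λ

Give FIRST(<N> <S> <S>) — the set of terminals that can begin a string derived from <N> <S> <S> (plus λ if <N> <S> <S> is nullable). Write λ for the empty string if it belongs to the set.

{λ, s, t}

FIRST(<H>) = {s, t}
FIRST(<S>) = {λ, s, t}  (via <H> <N>)
FIRST(<N>) = {λ, s, t}  (via <H> <C> t, <C> s)
FIRST(<C>) = {λ, s, t}  (via <N>)
FIRST(<N> <S> <S>): take FIRST of each symbol in turn, carrying on past any symbol whose FIRST contains λ; result {λ, s, t}.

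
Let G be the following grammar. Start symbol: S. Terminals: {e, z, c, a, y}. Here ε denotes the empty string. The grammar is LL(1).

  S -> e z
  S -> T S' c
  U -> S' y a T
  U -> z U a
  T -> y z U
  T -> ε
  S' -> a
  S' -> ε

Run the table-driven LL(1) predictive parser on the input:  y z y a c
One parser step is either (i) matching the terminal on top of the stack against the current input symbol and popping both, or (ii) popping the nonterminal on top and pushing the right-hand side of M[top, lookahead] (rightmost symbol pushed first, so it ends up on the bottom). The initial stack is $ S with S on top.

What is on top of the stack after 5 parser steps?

S'

step 1: stack=$ S  input=y z y a c $  — expand S -> T S' c
step 2: stack=$ c S' T  input=y z y a c $  — expand T -> y z U
step 3: stack=$ c S' U z y  input=y z y a c $  — match y
step 4: stack=$ c S' U z  input=z y a c $  — match z
step 5: stack=$ c S' U  input=y a c $  — expand U -> S' y a T
Stack after step 5: $ c S' T a y S' (top = S').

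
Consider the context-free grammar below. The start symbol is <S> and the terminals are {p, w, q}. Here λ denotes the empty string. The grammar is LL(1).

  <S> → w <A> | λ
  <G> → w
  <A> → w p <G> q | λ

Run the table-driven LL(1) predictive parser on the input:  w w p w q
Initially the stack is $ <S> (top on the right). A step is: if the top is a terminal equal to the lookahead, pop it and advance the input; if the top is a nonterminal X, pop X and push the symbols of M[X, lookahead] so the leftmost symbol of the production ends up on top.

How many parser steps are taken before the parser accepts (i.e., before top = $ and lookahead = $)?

8

step 1: stack=$ <S>  input=w w p w q $  — expand <S> → w <A>
step 2: stack=$ <A> w  input=w w p w q $  — match w
step 3: stack=$ <A>  input=w p w q $  — expand <A> → w p <G> q
step 4: stack=$ q <G> p w  input=w p w q $  — match w
step 5: stack=$ q <G> p  input=p w q $  — match p
step 6: stack=$ q <G>  input=w q $  — expand <G> → w
step 7: stack=$ q w  input=w q $  — match w
step 8: stack=$ q  input=q $  — match q
Accept reached after 8 steps.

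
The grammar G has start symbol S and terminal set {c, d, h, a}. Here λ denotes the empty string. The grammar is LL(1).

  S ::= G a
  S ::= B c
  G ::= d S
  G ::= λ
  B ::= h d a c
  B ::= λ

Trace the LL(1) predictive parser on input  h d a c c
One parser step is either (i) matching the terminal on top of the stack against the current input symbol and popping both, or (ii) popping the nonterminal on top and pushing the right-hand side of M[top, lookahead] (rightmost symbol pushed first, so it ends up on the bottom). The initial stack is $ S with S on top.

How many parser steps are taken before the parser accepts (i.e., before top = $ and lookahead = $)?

7

step 1: stack=$ S  input=h d a c c $  — expand S ::= B c
step 2: stack=$ c B  input=h d a c c $  — expand B ::= h d a c
step 3: stack=$ c c a d h  input=h d a c c $  — match h
step 4: stack=$ c c a d  input=d a c c $  — match d
step 5: stack=$ c c a  input=a c c $  — match a
step 6: stack=$ c c  input=c c $  — match c
step 7: stack=$ c  input=c $  — match c
Accept reached after 7 steps.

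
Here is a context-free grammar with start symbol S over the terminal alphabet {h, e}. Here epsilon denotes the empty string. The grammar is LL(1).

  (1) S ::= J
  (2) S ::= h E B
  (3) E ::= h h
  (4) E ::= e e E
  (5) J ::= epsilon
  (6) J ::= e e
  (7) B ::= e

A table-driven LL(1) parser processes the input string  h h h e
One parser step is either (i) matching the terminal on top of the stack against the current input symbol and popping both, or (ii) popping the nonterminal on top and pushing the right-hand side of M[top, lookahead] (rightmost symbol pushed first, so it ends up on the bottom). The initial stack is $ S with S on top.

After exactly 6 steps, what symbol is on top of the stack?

step 1: stack=$ S  input=h h h e $  — expand S ::= h E B
step 2: stack=$ B E h  input=h h h e $  — match h
step 3: stack=$ B E  input=h h e $  — expand E ::= h h
step 4: stack=$ B h h  input=h h e $  — match h
step 5: stack=$ B h  input=h e $  — match h
step 6: stack=$ B  input=e $  — expand B ::= e
Stack after step 6: $ e (top = e).

e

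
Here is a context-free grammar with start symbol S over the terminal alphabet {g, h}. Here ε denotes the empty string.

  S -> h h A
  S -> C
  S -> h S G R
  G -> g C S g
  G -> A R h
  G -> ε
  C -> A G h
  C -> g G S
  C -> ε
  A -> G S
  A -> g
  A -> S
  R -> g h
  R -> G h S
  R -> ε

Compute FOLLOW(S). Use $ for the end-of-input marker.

{$, g, h}

FIRST(S): from S->h h A we get {h}; from S->C we get {ε, g, h}; from S->h S G R we get {h}. So FIRST(S) = {ε, g, h}.
FIRST(G): from G->g C S g we get {g}; from G->A R h we get {g, h}; from G->ε we get {ε}. So FIRST(G) = {ε, g, h}.
FIRST(A): from A->G S we get {ε, g, h}; from A->g we get {g}; from A->S we get {ε, g, h}. So FIRST(A) = {ε, g, h}.
FIRST(R): from R->g h we get {g}; from R->G h S we get {g, h}; from R->ε we get {ε}. So FIRST(R) = {ε, g, h}.
FIRST(C): from C->A G h we get {g, h}; from C->g G S we get {g}; from C->ε we get {ε}. So FIRST(C) = {ε, g, h}.
FOLLOW(S) includes $ since S is the start symbol.
FOLLOW(S): in S->h S G R, S is followed by G R with FIRST {ε, g, h}; in S->h S G R, the suffix after S is nullable (adds nothing new); in G->g C S g, S is followed by g with FIRST {g}; in C->g G S, the suffix after S is empty, so FOLLOW(S) ⊇ FOLLOW(C) = {$, g, h}; in A->G S, the suffix after S is empty, so FOLLOW(S) ⊇ FOLLOW(A) = {$, g, h}; in A->S, the suffix after S is empty, so FOLLOW(S) ⊇ FOLLOW(A) = {$, g, h}; in R->G h S, the suffix after S is empty, so FOLLOW(S) ⊇ FOLLOW(R) = {$, g, h}. Thus FOLLOW(S) = {$, g, h}.
FOLLOW(C): in S->C, the suffix after C is empty, so FOLLOW(C) ⊇ FOLLOW(S) = {$, g, h}; in G->g C S g, C is followed by S g with FIRST {g, h}. Thus FOLLOW(C) = {$, g, h}.
FOLLOW(A): in S->h h A, the suffix after A is empty, so FOLLOW(A) ⊇ FOLLOW(S) = {$, g, h}; in G->A R h, A is followed by R h with FIRST {g, h}; in C->A G h, A is followed by G h with FIRST {g, h}. Thus FOLLOW(A) = {$, g, h}.
FOLLOW(G): in S->h S G R, G is followed by R with FIRST {ε, g, h}; in S->h S G R, the suffix after G is nullable, so FOLLOW(G) ⊇ FOLLOW(S) = {$, g, h}; in C->A G h, G is followed by h with FIRST {h}; in C->g G S, G is followed by S with FIRST {ε, g, h}; in C->g G S, the suffix after G is nullable, so FOLLOW(G) ⊇ FOLLOW(C) = {$, g, h}; in A->G S, G is followed by S with FIRST {ε, g, h}; in A->G S, the suffix after G is nullable, so FOLLOW(G) ⊇ FOLLOW(A) = {$, g, h}; in R->G h S, G is followed by h S with FIRST {h}. Thus FOLLOW(G) = {$, g, h}.
FOLLOW(R): in S->h S G R, the suffix after R is empty, so FOLLOW(R) ⊇ FOLLOW(S) = {$, g, h}; in G->A R h, R is followed by h with FIRST {h}. Thus FOLLOW(R) = {$, g, h}.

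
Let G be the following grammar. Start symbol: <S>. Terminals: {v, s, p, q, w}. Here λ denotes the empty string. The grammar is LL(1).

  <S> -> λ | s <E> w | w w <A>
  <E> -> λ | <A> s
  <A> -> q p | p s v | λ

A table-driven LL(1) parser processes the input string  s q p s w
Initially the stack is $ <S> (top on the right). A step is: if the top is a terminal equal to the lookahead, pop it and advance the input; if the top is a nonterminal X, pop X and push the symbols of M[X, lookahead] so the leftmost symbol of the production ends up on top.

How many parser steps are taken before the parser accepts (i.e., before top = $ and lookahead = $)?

     Stack      Input        Action
  1  $ <S>      s q p s w $  expand <S> -> s <E> w
  2  $ w <E> s  s q p s w $  match s
  3  $ w <E>    q p s w $    expand <E> -> <A> s
  4  $ w s <A>  q p s w $    expand <A> -> q p
  5  $ w s p q  q p s w $    match q
  6  $ w s p    p s w $      match p
  7  $ w s      s w $        match s
  8  $ w        w $          match w
Accept reached after 8 steps.

8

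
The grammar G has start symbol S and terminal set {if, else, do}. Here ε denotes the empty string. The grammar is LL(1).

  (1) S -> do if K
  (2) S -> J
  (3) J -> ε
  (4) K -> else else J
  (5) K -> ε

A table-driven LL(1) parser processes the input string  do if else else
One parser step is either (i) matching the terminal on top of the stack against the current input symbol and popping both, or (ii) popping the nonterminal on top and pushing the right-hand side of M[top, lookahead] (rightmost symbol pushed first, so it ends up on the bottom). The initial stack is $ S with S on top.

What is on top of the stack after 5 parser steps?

else

step 1: stack=$ S  input=do if else else $  — expand S -> do if K
step 2: stack=$ K if do  input=do if else else $  — match do
step 3: stack=$ K if  input=if else else $  — match if
step 4: stack=$ K  input=else else $  — expand K -> else else J
step 5: stack=$ J else else  input=else else $  — match else
Stack after step 5: $ J else (top = else).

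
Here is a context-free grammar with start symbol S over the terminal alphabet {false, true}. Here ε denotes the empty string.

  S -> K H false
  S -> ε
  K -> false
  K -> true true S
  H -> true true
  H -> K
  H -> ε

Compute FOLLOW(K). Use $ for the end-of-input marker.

FIRST(K) = {false, true}
FIRST(S) = {ε, false, true}  (via K H false)
FIRST(H) = {ε, false, true}  (via K)
FOLLOW(S) includes $ since S is the start symbol.
FOLLOW(H): in S->K H false, H is followed by false with FIRST {false}. Thus FOLLOW(H) = {false}.
FOLLOW(K): in S->K H false, K is followed by H false with FIRST {false, true}; in H->K, the suffix after K is empty, so FOLLOW(K) ⊇ FOLLOW(H) = {false}. Thus FOLLOW(K) = {false, true}.
FOLLOW(S): in K->true true S, the suffix after S is empty, so FOLLOW(S) ⊇ FOLLOW(K) = {false, true}. Thus FOLLOW(S) = {$, false, true}.

{false, true}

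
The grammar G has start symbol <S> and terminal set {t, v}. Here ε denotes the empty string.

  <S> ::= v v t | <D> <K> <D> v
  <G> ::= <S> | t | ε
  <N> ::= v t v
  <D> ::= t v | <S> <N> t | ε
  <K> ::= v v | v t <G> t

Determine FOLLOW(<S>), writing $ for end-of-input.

FIRST(<N>): from <N>::=v t v we get {v}. So FIRST(<N>) = {v}.
FIRST(<K>): from <K>::=v v we get {v}; from <K>::=v t <G> t we get {v}. So FIRST(<K>) = {v}.
FIRST(<S>): from <S>::=v v t we get {v}; from <S>::=<D> <K> <D> v we get {t, v}. So FIRST(<S>) = {t, v}.
FIRST(<G>): from <G>::=<S> we get {t, v}; from <G>::=t we get {t}; from <G>::=ε we get {ε}. So FIRST(<G>) = {ε, t, v}.
FIRST(<D>): from <D>::=t v we get {t}; from <D>::=<S> <N> t we get {t, v}; from <D>::=ε we get {ε}. So FIRST(<D>) = {ε, t, v}.
FOLLOW(<S>) includes $ since <S> is the start symbol.
FOLLOW(<G>): in <K>::=v t <G> t, <G> is followed by t with FIRST {t}. Thus FOLLOW(<G>) = {t}.
FOLLOW(<S>): in <G>::=<S>, the suffix after <S> is empty, so FOLLOW(<S>) ⊇ FOLLOW(<G>) = {t}; in <D>::=<S> <N> t, <S> is followed by <N> t with FIRST {v}. Thus FOLLOW(<S>) = {$, t, v}.
FOLLOW(<N>): in <D>::=<S> <N> t, <N> is followed by t with FIRST {t}. Thus FOLLOW(<N>) = {t}.
FOLLOW(<D>): in <S>::=<D> <K> <D> v (occurrence 1), <D> is followed by <K> <D> v with FIRST {v}; in <S>::=<D> <K> <D> v (occurrence 2), <D> is followed by v with FIRST {v}. Thus FOLLOW(<D>) = {v}.
FOLLOW(<K>): in <S>::=<D> <K> <D> v, <K> is followed by <D> v with FIRST {t, v}. Thus FOLLOW(<K>) = {t, v}.

{$, t, v}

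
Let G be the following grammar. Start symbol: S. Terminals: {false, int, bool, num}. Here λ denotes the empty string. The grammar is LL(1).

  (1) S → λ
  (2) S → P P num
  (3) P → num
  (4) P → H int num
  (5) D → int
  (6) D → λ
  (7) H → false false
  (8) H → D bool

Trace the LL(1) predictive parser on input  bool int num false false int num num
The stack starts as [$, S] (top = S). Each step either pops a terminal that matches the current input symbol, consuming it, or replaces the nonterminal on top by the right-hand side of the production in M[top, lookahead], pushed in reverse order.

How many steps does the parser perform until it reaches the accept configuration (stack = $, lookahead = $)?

14

      Stack                      Input                                   Action
   1  $ S                        bool int num false false int num num $  expand S → P P num
   2  $ num P P                  bool int num false false int num num $  expand P → H int num
   3  $ num P num int H          bool int num false false int num num $  expand H → D bool
   4  $ num P num int bool D     bool int num false false int num num $  expand D → λ
   5  $ num P num int bool       bool int num false false int num num $  match bool
   6  $ num P num int            int num false false int num num $       match int
   7  $ num P num                num false false int num num $           match num
   8  $ num P                    false false int num num $               expand P → H int num
   9  $ num num int H            false false int num num $               expand H → false false
  10  $ num num int false false  false false int num num $               match false
  11  $ num num int false        false int num num $                     match false
  12  $ num num int              int num num $                           match int
  13  $ num num                  num num $                               match num
  14  $ num                      num $                                   match num
Accept reached after 14 steps.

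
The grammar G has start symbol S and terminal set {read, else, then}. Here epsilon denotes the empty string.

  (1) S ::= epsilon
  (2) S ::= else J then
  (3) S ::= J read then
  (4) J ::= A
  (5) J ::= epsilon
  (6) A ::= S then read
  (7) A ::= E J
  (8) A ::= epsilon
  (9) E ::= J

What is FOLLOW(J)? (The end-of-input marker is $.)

{else, read, then}

FIRST(S): from S::=epsilon we get {epsilon}; from S::=else J then we get {else}; from S::=J read then we get {else, read, then}. So FIRST(S) = {epsilon, else, read, then}.
FIRST(J): from J::=A we get {epsilon, else, read, then}; from J::=epsilon we get {epsilon}. So FIRST(J) = {epsilon, else, read, then}.
FIRST(E): from E::=J we get {epsilon, else, read, then}. So FIRST(E) = {epsilon, else, read, then}.
FIRST(A): from A::=S then read we get {else, read, then}; from A::=E J we get {epsilon, else, read, then}; from A::=epsilon we get {epsilon}. So FIRST(A) = {epsilon, else, read, then}.
FOLLOW(S) includes $ since S is the start symbol.
FOLLOW(S): in A::=S then read, S is followed by then read with FIRST {then}. Thus FOLLOW(S) = {$, then}.
FOLLOW(J): in S::=else J then, J is followed by then with FIRST {then}; in S::=J read then, J is followed by read then with FIRST {read}; in A::=E J, the suffix after J is empty, so FOLLOW(J) ⊇ FOLLOW(A) = {else, read, then}; in E::=J, the suffix after J is empty, so FOLLOW(J) ⊇ FOLLOW(E) = {else, read, then}. Thus FOLLOW(J) = {else, read, then}.
FOLLOW(A): in J::=A, the suffix after A is empty, so FOLLOW(A) ⊇ FOLLOW(J) = {else, read, then}. Thus FOLLOW(A) = {else, read, then}.
FOLLOW(E): in A::=E J, E is followed by J with FIRST {epsilon, else, read, then}; in A::=E J, the suffix after E is nullable, so FOLLOW(E) ⊇ FOLLOW(A) = {else, read, then}. Thus FOLLOW(E) = {else, read, then}.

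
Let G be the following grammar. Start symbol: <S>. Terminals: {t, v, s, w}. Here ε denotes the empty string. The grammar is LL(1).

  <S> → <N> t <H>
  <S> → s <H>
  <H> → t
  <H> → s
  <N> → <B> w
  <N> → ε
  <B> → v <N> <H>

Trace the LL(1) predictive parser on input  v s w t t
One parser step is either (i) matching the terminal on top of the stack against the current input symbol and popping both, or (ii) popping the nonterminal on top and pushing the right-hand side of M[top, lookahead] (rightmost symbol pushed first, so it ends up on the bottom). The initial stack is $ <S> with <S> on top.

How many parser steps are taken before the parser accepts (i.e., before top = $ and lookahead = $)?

      Stack                Input        Action
   1  $ <S>                v s w t t $  expand <S> → <N> t <H>
   2  $ <H> t <N>          v s w t t $  expand <N> → <B> w
   3  $ <H> t w <B>        v s w t t $  expand <B> → v <N> <H>
   4  $ <H> t w <H> <N> v  v s w t t $  match v
   5  $ <H> t w <H> <N>    s w t t $    expand <N> → ε
   6  $ <H> t w <H>        s w t t $    expand <H> → s
   7  $ <H> t w s          s w t t $    match s
   8  $ <H> t w            w t t $      match w
   9  $ <H> t              t t $        match t
  10  $ <H>                t $          expand <H> → t
  11  $ t                  t $          match t
Accept reached after 11 steps.

11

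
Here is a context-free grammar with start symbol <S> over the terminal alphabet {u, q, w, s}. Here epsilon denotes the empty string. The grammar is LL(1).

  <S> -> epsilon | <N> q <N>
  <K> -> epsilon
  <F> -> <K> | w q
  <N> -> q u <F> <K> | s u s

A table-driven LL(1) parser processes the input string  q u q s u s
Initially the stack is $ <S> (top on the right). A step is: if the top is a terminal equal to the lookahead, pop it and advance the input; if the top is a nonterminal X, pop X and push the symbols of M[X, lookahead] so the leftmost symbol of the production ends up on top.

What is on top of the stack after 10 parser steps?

u

      Stack                Input          Action
   1  $ <S>                q u q s u s $  expand <S> -> <N> q <N>
   2  $ <N> q <N>          q u q s u s $  expand <N> -> q u <F> <K>
   3  $ <N> q <K> <F> u q  q u q s u s $  match q
   4  $ <N> q <K> <F> u    u q s u s $    match u
   5  $ <N> q <K> <F>      q s u s $      expand <F> -> <K>
   6  $ <N> q <K> <K>      q s u s $      expand <K> -> epsilon
   7  $ <N> q <K>          q s u s $      expand <K> -> epsilon
   8  $ <N> q              q s u s $      match q
   9  $ <N>                s u s $        expand <N> -> s u s
  10  $ s u s              s u s $        match s
Stack after step 10: $ s u (top = u).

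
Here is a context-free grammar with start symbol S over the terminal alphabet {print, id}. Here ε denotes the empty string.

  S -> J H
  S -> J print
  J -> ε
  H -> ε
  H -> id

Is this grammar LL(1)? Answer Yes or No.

Yes

FIRST(S) = {ε, id, print}
FIRST(J) = {ε}
FIRST(H) = {ε, id}
FOLLOW(S) = {$}
FOLLOW(J) = {$, id, print}
FOLLOW(H) = {$}
Each cell of M receives at most one production.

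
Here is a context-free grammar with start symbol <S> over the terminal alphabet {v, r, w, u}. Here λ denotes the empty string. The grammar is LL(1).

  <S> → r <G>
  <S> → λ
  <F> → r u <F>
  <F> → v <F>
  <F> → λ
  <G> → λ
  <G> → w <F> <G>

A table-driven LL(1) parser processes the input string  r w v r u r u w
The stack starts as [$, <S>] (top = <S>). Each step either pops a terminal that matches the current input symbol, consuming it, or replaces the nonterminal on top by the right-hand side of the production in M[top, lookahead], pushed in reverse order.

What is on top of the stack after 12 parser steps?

      Stack          Input              Action
   1  $ <S>          r w v r u r u w $  expand <S> → r <G>
   2  $ <G> r        r w v r u r u w $  match r
   3  $ <G>          w v r u r u w $    expand <G> → w <F> <G>
   4  $ <G> <F> w    w v r u r u w $    match w
   5  $ <G> <F>      v r u r u w $      expand <F> → v <F>
   6  $ <G> <F> v    v r u r u w $      match v
   7  $ <G> <F>      r u r u w $        expand <F> → r u <F>
   8  $ <G> <F> u r  r u r u w $        match r
   9  $ <G> <F> u    u r u w $          match u
  10  $ <G> <F>      r u w $            expand <F> → r u <F>
  11  $ <G> <F> u r  r u w $            match r
  12  $ <G> <F> u    u w $              match u
Stack after step 12: $ <G> <F> (top = <F>).

<F>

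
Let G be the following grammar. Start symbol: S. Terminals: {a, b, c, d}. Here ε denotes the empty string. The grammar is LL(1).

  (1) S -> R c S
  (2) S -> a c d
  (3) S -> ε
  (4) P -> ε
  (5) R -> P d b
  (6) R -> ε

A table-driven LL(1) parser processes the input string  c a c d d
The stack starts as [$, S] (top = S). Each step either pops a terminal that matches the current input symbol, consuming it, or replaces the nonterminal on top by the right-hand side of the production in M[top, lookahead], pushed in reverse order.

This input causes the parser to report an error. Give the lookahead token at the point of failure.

d

step 1: stack=$ S  input=c a c d d $  — expand S -> R c S
step 2: stack=$ S c R  input=c a c d d $  — expand R -> ε
step 3: stack=$ S c  input=c a c d d $  — match c
step 4: stack=$ S  input=a c d d $  — expand S -> a c d
step 5: stack=$ d c a  input=a c d d $  — match a
step 6: stack=$ d c  input=c d d $  — match c
step 7: stack=$ d  input=d d $  — match d
step 8: stack=$  input=d $  — error: stack empty but input remains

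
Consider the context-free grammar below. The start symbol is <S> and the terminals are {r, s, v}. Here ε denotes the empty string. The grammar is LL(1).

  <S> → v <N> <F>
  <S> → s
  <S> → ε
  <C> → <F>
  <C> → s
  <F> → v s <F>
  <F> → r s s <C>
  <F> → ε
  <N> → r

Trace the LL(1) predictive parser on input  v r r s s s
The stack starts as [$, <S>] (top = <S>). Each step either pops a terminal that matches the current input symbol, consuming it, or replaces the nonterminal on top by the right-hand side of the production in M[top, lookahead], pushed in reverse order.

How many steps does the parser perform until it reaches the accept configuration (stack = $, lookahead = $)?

10

step 1: stack=$ <S>  input=v r r s s s $  — expand <S> → v <N> <F>
step 2: stack=$ <F> <N> v  input=v r r s s s $  — match v
step 3: stack=$ <F> <N>  input=r r s s s $  — expand <N> → r
step 4: stack=$ <F> r  input=r r s s s $  — match r
step 5: stack=$ <F>  input=r s s s $  — expand <F> → r s s <C>
step 6: stack=$ <C> s s r  input=r s s s $  — match r
step 7: stack=$ <C> s s  input=s s s $  — match s
step 8: stack=$ <C> s  input=s s $  — match s
step 9: stack=$ <C>  input=s $  — expand <C> → s
step 10: stack=$ s  input=s $  — match s
Accept reached after 10 steps.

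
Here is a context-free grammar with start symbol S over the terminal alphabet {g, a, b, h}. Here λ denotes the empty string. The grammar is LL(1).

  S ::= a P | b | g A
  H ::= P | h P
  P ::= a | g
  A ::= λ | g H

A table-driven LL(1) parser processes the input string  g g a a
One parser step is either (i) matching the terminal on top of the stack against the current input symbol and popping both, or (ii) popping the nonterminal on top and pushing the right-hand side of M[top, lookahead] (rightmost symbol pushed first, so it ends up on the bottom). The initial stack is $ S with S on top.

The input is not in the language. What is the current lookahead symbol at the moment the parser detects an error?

     Stack  Input      Action
  1  $ S    g g a a $  expand S ::= g A
  2  $ A g  g g a a $  match g
  3  $ A    g a a $    expand A ::= g H
  4  $ H g  g a a $    match g
  5  $ H    a a $      expand H ::= P
  6  $ P    a a $      expand P ::= a
  7  $ a    a a $      match a
  8  $      a $        error: stack empty but input remains

a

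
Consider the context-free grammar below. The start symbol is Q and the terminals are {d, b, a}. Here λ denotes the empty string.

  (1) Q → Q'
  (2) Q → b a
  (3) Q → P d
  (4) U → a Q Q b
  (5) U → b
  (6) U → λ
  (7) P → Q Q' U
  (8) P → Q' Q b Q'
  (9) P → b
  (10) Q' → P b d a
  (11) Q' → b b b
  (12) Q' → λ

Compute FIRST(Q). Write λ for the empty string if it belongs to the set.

FIRST(U): from U→a Q Q b we get {a}; from U→b we get {b}; from U→λ we get {λ}. So FIRST(U) = {λ, a, b}.
FIRST(Q): from Q→Q' we get {λ, a, b, d}; from Q→b a we get {b}; from Q→P d we get {a, b, d}. So FIRST(Q) = {λ, a, b, d}.
FIRST(P): from P→Q Q' U we get {λ, a, b, d}; from P→Q' Q b Q' we get {a, b, d}; from P→b we get {b}. So FIRST(P) = {λ, a, b, d}.
FIRST(Q'): from Q'→P b d a we get {a, b, d}; from Q'→b b b we get {b}; from Q'→λ we get {λ}. So FIRST(Q') = {λ, a, b, d}.

{λ, a, b, d}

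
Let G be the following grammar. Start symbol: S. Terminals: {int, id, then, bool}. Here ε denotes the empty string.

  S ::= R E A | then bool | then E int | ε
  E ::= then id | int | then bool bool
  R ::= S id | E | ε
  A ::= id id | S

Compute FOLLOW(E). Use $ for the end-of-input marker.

FIRST(E): from E::=then id we get {then}; from E::=int we get {int}; from E::=then bool bool we get {then}. So FIRST(E) = {int, then}.
FIRST(S): from S::=R E A we get {id, int, then}; from S::=then bool we get {then}; from S::=then E int we get {then}; from S::=ε we get {ε}. So FIRST(S) = {ε, id, int, then}.
FIRST(R): from R::=S id we get {id, int, then}; from R::=E we get {int, then}; from R::=ε we get {ε}. So FIRST(R) = {ε, id, int, then}.
FIRST(A): from A::=id id we get {id}; from A::=S we get {ε, id, int, then}. So FIRST(A) = {ε, id, int, then}.
FOLLOW(S) includes $ since S is the start symbol.
FOLLOW(R): in S::=R E A, R is followed by E A with FIRST {int, then}. Thus FOLLOW(R) = {int, then}.
FOLLOW(S): in R::=S id, S is followed by id with FIRST {id}; in A::=S, the suffix after S is empty, so FOLLOW(S) ⊇ FOLLOW(A) = {$, id}. Thus FOLLOW(S) = {$, id}.
FOLLOW(E): in S::=R E A, E is followed by A with FIRST {ε, id, int, then}; in S::=R E A, the suffix after E is nullable, so FOLLOW(E) ⊇ FOLLOW(S) = {$, id}; in S::=then E int, E is followed by int with FIRST {int}; in R::=E, the suffix after E is empty, so FOLLOW(E) ⊇ FOLLOW(R) = {int, then}. Thus FOLLOW(E) = {$, id, int, then}.
FOLLOW(A): in S::=R E A, the suffix after A is empty, so FOLLOW(A) ⊇ FOLLOW(S) = {$, id}. Thus FOLLOW(A) = {$, id}.

{$, id, int, then}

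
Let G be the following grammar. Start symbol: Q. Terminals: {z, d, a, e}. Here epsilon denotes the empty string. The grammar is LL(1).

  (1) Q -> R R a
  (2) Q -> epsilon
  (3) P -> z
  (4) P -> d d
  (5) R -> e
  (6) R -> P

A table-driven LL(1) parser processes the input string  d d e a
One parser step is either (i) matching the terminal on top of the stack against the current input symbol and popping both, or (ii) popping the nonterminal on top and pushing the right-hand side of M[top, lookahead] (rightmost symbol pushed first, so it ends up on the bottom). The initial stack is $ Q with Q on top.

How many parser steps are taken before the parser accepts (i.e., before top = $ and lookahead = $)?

step 1: stack=$ Q  input=d d e a $  — expand Q -> R R a
step 2: stack=$ a R R  input=d d e a $  — expand R -> P
step 3: stack=$ a R P  input=d d e a $  — expand P -> d d
step 4: stack=$ a R d d  input=d d e a $  — match d
step 5: stack=$ a R d  input=d e a $  — match d
step 6: stack=$ a R  input=e a $  — expand R -> e
step 7: stack=$ a e  input=e a $  — match e
step 8: stack=$ a  input=a $  — match a
Accept reached after 8 steps.

8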